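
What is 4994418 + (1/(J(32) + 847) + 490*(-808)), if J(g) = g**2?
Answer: 8603789759/1871 ≈ 4.5985e+6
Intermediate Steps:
4994418 + (1/(J(32) + 847) + 490*(-808)) = 4994418 + (1/(32**2 + 847) + 490*(-808)) = 4994418 + (1/(1024 + 847) - 395920) = 4994418 + (1/1871 - 395920) = 4994418 - 740766319/1871 = 8603789759/1871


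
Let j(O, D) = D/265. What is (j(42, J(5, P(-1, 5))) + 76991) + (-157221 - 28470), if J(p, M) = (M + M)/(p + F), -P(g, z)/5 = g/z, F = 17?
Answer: -316860499/2915 ≈ -1.0870e+5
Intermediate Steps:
P(g, z) = -5*g/z
J(p, M) = 2*M/(17 + p) (J(p, M) = (M + M)/(p + 17) = (2*M)/(17 + p) = 2*M/(17 + p))
j(O, D) = D/265 (j(O, D) = D*(1/265) = D/265)
(j(42, J(5, P(-1, 5))) + 76991) + (-157221 - 28470) = ((2*(-5*(-1)/5)/(17 + 5))/265 + 76991) + (-157221 - 28470) = ((2*(-5*(-1)*⅕)/22)/265 + 76991) - 185691 = ((2*1*(1/22))/265 + 76991) - 185691 = ((1/265)*(1/11) + 76991) - 185691 = (1/2915 + 76991) - 185691 = 224428766/2915 - 185691 = -316860499/2915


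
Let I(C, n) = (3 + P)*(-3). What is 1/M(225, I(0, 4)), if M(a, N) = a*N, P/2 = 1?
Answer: -1/3375 ≈ -0.00029630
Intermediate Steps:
P = 2 (P = 2*1 = 2)
I(C, n) = -15 (I(C, n) = (3 + 2)*(-3) = 5*(-3) = -15)
M(a, N) = N*a
1/M(225, I(0, 4)) = 1/(-15*225) = 1/(-3375) = -1/3375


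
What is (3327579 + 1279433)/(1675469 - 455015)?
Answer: 2303506/610227 ≈ 3.7748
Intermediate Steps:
(3327579 + 1279433)/(1675469 - 455015) = 4607012/1220454 = 4607012*(1/1220454) = 2303506/610227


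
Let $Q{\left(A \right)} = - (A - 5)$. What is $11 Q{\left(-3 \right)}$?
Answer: $88$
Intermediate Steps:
$Q{\left(A \right)} = 5 - A$ ($Q{\left(A \right)} = - (-5 + A) = 5 - A$)
$11 Q{\left(-3 \right)} = 11 \left(5 - -3\right) = 11 \left(5 + 3\right) = 11 \cdot 8 = 88$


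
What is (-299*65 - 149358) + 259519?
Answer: 90726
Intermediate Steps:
(-299*65 - 149358) + 259519 = (-19435 - 149358) + 259519 = -168793 + 259519 = 90726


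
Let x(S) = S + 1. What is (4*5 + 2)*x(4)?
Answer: 110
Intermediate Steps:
x(S) = 1 + S
(4*5 + 2)*x(4) = (4*5 + 2)*(1 + 4) = (20 + 2)*5 = 22*5 = 110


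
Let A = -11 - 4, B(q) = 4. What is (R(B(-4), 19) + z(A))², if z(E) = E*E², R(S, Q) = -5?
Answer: 11424400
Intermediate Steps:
A = -15
z(E) = E³
(R(B(-4), 19) + z(A))² = (-5 + (-15)³)² = (-5 - 3375)² = (-3380)² = 11424400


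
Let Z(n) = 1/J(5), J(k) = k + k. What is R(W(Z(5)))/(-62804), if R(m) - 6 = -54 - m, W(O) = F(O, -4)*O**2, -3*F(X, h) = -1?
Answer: 14401/18841200 ≈ 0.00076434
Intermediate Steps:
J(k) = 2*k
F(X, h) = 1/3 (F(X, h) = -1/3*(-1) = 1/3)
Z(n) = 1/10 (Z(n) = 1/(2*5) = 1/10)
W(O) = O**2/3
R(m) = -48 - m (R(m) = 6 + (-54 - m) = -48 - m)
R(W(Z(5)))/(-62804) = (-48 - (1/10)**2/3)/(-62804) = (-48 - 1/(3*100))*(-1/62804) = (-48 - 1*1/300)*(-1/62804) = (-48 - 1/300)*(-1/62804) = -14401/300*(-1/62804) = 14401/18841200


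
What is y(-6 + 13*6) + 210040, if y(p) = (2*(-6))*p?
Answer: 209176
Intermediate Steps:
y(p) = -12*p
y(-6 + 13*6) + 210040 = -12*(-6 + 13*6) + 210040 = -12*(-6 + 78) + 210040 = -12*72 + 210040 = -864 + 210040 = 209176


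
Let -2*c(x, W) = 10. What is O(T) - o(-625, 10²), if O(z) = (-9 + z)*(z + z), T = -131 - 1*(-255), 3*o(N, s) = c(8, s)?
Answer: 85565/3 ≈ 28522.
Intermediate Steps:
c(x, W) = -5 (c(x, W) = -½*10 = -5)
o(N, s) = -5/3 (o(N, s) = (⅓)*(-5) = -5/3)
T = 124 (T = -131 + 255 = 124)
O(z) = 2*z*(-9 + z) (O(z) = (-9 + z)*(2*z) = 2*z*(-9 + z))
O(T) - o(-625, 10²) = 2*124*(-9 + 124) - 1*(-5/3) = 2*124*115 + 5/3 = 28520 + 5/3 = 85565/3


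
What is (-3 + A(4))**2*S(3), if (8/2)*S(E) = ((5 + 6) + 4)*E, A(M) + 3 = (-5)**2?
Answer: 16245/4 ≈ 4061.3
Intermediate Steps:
A(M) = 22 (A(M) = -3 + (-5)**2 = -3 + 25 = 22)
S(E) = 15*E/4 (S(E) = (((5 + 6) + 4)*E)/4 = ((11 + 4)*E)/4 = (15*E)/4 = 15*E/4)
(-3 + A(4))**2*S(3) = (-3 + 22)**2*((15/4)*3) = 19**2*(45/4) = 361*(45/4) = 16245/4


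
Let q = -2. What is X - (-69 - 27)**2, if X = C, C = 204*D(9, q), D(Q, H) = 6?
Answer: -7992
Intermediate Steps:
C = 1224 (C = 204*6 = 1224)
X = 1224
X - (-69 - 27)**2 = 1224 - (-69 - 27)**2 = 1224 - 1*(-96)**2 = 1224 - 1*9216 = 1224 - 9216 = -7992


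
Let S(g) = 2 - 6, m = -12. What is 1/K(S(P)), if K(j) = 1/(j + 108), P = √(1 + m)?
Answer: 104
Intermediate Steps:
P = I*√11 (P = √(1 - 12) = √(-11) = I*√11 ≈ 3.3166*I)
S(g) = -4
K(j) = 1/(108 + j)
1/K(S(P)) = 1/(1/(108 - 4)) = 1/(1/104) = 104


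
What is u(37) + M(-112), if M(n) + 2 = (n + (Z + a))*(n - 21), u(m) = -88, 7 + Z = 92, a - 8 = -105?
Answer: 16402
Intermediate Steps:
a = -97 (a = 8 - 105 = -97)
Z = 85 (Z = -7 + 92 = 85)
M(n) = -2 + (-21 + n)*(-12 + n) (M(n) = -2 + (n + (85 - 97))*(n - 21) = -2 + (n - 12)*(-21 + n) = -2 + (-12 + n)*(-21 + n) = -2 + (-21 + n)*(-12 + n))
u(37) + M(-112) = -88 + (250 + (-112)² - 33*(-112)) = -88 + (250 + 12544 + 3696) = -88 + 16490 = 16402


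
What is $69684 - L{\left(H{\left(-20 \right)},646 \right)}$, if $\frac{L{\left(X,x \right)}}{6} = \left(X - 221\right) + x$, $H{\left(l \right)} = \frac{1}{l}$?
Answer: $\frac{671343}{10} \approx 67134.0$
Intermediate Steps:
$L{\left(X,x \right)} = -1326 + 6 X + 6 x$ ($L{\left(X,x \right)} = 6 \left(\left(X - 221\right) + x\right) = 6 \left(\left(-221 + X\right) + x\right) = 6 \left(-221 + X + x\right) = -1326 + 6 X + 6 x$)
$69684 - L{\left(H{\left(-20 \right)},646 \right)} = 69684 - \left(-1326 + \frac{6}{-20} + 6 \cdot 646\right) = 69684 - \left(-1326 + 6 \left(- \frac{1}{20}\right) + 3876\right) = 69684 - \left(-1326 - \frac{3}{10} + 3876\right) = 69684 - \frac{25497}{10} = \frac{671343}{10}$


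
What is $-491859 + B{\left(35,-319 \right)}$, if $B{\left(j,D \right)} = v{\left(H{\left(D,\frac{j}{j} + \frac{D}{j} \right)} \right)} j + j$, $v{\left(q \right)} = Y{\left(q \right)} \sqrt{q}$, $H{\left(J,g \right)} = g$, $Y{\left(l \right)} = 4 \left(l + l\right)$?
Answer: $-491824 - \frac{4544 i \sqrt{2485}}{35} \approx -4.9182 \cdot 10^{5} - 6471.9 i$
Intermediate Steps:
$Y{\left(l \right)} = 8 l$ ($Y{\left(l \right)} = 4 \cdot 2 l = 8 l$)
$v{\left(q \right)} = 8 q^{\frac{3}{2}}$ ($v{\left(q \right)} = 8 q \sqrt{q} = 8 q^{\frac{3}{2}}$)
$B{\left(j,D \right)} = j + 8 j \left(1 + \frac{D}{j}\right)^{\frac{3}{2}}$ ($B{\left(j,D \right)} = 8 \left(\frac{j}{j} + \frac{D}{j}\right)^{\frac{3}{2}} j + j = 8 \left(1 + \frac{D}{j}\right)^{\frac{3}{2}} j + j = 8 j \left(1 + \frac{D}{j}\right)^{\frac{3}{2}} + j = j + 8 j \left(1 + \frac{D}{j}\right)^{\frac{3}{2}}$)
$-491859 + B{\left(35,-319 \right)} = -491859 + \left(35 + 8 \sqrt{\frac{-319 + 35}{35}} \left(-319 + 35\right)\right) = -491859 + \left(35 + 8 \sqrt{\frac{1}{35} \left(-284\right)} \left(-284\right)\right) = -491859 + \left(35 + 8 \sqrt{- \frac{284}{35}} \left(-284\right)\right) = -491859 + \left(35 + 8 \frac{2 i \sqrt{2485}}{35} \left(-284\right)\right) = -491859 + \left(35 - \frac{4544 i \sqrt{2485}}{35}\right) = -491824 - \frac{4544 i \sqrt{2485}}{35}$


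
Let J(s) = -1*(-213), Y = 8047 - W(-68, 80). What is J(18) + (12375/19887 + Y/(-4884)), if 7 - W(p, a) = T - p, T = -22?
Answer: 3431320037/16188018 ≈ 211.97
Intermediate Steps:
W(p, a) = 29 + p (W(p, a) = 7 - (-22 - p) = 7 + (22 + p) = 29 + p)
Y = 8086 (Y = 8047 - (29 - 68) = 8047 - 1*(-39) = 8047 + 39 = 8086)
J(s) = 213
J(18) + (12375/19887 + Y/(-4884)) = 213 + (12375/19887 + 8086/(-4884)) = 213 + (12375*(1/19887) + 8086*(-1/4884)) = 213 + (4125/6629 - 4043/2442) = 213 - 16727797/16188018 = 3431320037/16188018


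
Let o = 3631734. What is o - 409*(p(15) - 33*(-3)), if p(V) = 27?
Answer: 3580200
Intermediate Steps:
o - 409*(p(15) - 33*(-3)) = 3631734 - 409*(27 - 33*(-3)) = 3631734 - 409*(27 + 99) = 3631734 - 409*126 = 3631734 - 51534 = 3580200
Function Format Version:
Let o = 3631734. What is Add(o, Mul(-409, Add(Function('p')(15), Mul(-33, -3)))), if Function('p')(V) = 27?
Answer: 3580200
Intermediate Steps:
Add(o, Mul(-409, Add(Function('p')(15), Mul(-33, -3)))) = Add(3631734, Mul(-409, Add(27, Mul(-33, -3)))) = Add(3631734, Mul(-409, Add(27, 99))) = Add(3631734, Mul(-409, 126)) = Add(3631734, -51534) = 3580200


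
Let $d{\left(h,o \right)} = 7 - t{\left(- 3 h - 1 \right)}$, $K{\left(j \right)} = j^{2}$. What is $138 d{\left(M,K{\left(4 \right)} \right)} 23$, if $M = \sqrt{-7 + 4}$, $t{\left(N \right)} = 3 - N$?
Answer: $9522 - 9522 i \sqrt{3} \approx 9522.0 - 16493.0 i$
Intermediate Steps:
$M = i \sqrt{3}$ ($M = \sqrt{-3} = i \sqrt{3} \approx 1.732 i$)
$d{\left(h,o \right)} = 3 - 3 h$ ($d{\left(h,o \right)} = 7 - \left(3 - \left(- 3 h - 1\right)\right) = 7 - \left(3 - \left(-1 - 3 h\right)\right) = 7 - \left(3 + \left(1 + 3 h\right)\right) = 7 - \left(4 + 3 h\right) = 3 - 3 h$)
$138 d{\left(M,K{\left(4 \right)} \right)} 23 = 138 \left(3 - 3 i \sqrt{3}\right) 23 = \left(414 - 414 i \sqrt{3}\right) 23 = 9522 - 9522 i \sqrt{3}$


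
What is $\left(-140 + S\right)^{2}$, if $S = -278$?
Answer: $174724$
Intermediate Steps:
$\left(-140 + S\right)^{2} = \left(-140 - 278\right)^{2} = \left(-418\right)^{2} = 174724$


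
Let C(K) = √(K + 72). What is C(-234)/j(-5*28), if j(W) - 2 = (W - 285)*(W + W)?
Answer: 9*I*√2/119002 ≈ 0.00010696*I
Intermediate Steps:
C(K) = √(72 + K)
j(W) = 2 + 2*W*(-285 + W) (j(W) = 2 + (W - 285)*(W + W) = 2 + (-285 + W)*(2*W) = 2 + 2*W*(-285 + W))
C(-234)/j(-5*28) = √(72 - 234)/(2 - (-2850)*28 + 2*(-5*28)²) = √(-162)/(2 - 570*(-140) + 2*(-140)²) = (9*I*√2)/(2 + 79800 + 2*19600) = (9*I*√2)/(2 + 79800 + 39200) = (9*I*√2)/119002 = (9*I*√2)*(1/119002) = 9*I*√2/119002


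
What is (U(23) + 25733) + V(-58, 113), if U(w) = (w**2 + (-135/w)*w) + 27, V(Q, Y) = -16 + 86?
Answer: 26224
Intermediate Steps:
V(Q, Y) = 70
U(w) = -108 + w**2 (U(w) = (w**2 - 135) + 27 = (-135 + w**2) + 27 = -108 + w**2)
(U(23) + 25733) + V(-58, 113) = ((-108 + 23**2) + 25733) + 70 = ((-108 + 529) + 25733) + 70 = (421 + 25733) + 70 = 26154 + 70 = 26224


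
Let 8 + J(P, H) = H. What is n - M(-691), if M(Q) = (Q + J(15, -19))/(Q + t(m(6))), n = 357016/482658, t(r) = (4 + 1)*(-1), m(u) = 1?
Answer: -742919/2544924 ≈ -0.29192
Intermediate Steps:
J(P, H) = -8 + H
t(r) = -5 (t(r) = 5*(-1) = -5)
n = 16228/21939 (n = 357016*(1/482658) = 16228/21939 ≈ 0.73969)
M(Q) = (-27 + Q)/(-5 + Q) (M(Q) = (Q + (-8 - 19))/(Q - 5) = (Q - 27)/(-5 + Q) = (-27 + Q)/(-5 + Q))
n - M(-691) = 16228/21939 - (-27 - 691)/(-5 - 691) = 16228/21939 - (-718)/(-696) = 16228/21939 - (-1)*(-718)/696 = 16228/21939 - 1*359/348 = 16228/21939 - 359/348 = -742919/2544924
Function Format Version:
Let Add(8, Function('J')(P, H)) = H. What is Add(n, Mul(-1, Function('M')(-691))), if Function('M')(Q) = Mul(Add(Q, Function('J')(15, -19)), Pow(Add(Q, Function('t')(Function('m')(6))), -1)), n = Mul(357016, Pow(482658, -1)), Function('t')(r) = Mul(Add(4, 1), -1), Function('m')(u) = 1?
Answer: Rational(-742919, 2544924) ≈ -0.29192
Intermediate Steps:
Function('J')(P, H) = Add(-8, H)
Function('t')(r) = -5 (Function('t')(r) = Mul(5, -1) = -5)
n = Rational(16228, 21939) (n = Mul(357016, Rational(1, 482658)) = Rational(16228, 21939) ≈ 0.73969)
Function('M')(Q) = Mul(Pow(Add(-5, Q), -1), Add(-27, Q)) (Function('M')(Q) = Mul(Add(Q, Add(-8, -19)), Pow(Add(Q, -5), -1)) = Mul(Add(Q, -27), Pow(Add(-5, Q), -1)) = Mul(Add(-27, Q), Pow(Add(-5, Q), -1)) = Mul(Pow(Add(-5, Q), -1), Add(-27, Q)))
Add(n, Mul(-1, Function('M')(-691))) = Add(Rational(16228, 21939), Mul(-1, Mul(Pow(Add(-5, -691), -1), Add(-27, -691)))) = Add(Rational(16228, 21939), Mul(-1, Mul(Pow(-696, -1), -718))) = Add(Rational(16228, 21939), Mul(-1, Mul(Rational(-1, 696), -718))) = Add(Rational(16228, 21939), Mul(-1, Rational(359, 348))) = Add(Rational(16228, 21939), Rational(-359, 348)) = Rational(-742919, 2544924)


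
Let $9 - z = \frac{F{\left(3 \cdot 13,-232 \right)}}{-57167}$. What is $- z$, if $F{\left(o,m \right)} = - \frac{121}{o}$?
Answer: $- \frac{1824136}{202683} \approx -8.9999$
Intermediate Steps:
$z = \frac{1824136}{202683}$ ($z = 9 - \frac{\left(-121\right) \frac{1}{3 \cdot 13}}{-57167} = 9 - - \frac{121}{39} \left(- \frac{1}{57167}\right) = 9 - \left(-121\right) \frac{1}{39} \left(- \frac{1}{57167}\right) = 9 - \left(- \frac{121}{39}\right) \left(- \frac{1}{57167}\right) = 9 - \frac{11}{202683} = \frac{1824136}{202683} \approx 8.9999$)
$- z = \left(-1\right) \frac{1824136}{202683} = - \frac{1824136}{202683}$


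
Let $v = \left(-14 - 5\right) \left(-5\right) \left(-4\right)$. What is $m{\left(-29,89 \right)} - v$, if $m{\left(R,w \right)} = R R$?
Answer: $1221$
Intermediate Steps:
$m{\left(R,w \right)} = R^{2}$
$v = -380$ ($v = \left(-19\right) \left(-5\right) \left(-4\right) = 95 \left(-4\right) = -380$)
$m{\left(-29,89 \right)} - v = \left(-29\right)^{2} - -380 = 841 + 380 = 1221$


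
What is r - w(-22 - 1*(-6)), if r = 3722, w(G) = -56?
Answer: 3778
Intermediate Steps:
r - w(-22 - 1*(-6)) = 3722 - 1*(-56) = 3722 + 56 = 3778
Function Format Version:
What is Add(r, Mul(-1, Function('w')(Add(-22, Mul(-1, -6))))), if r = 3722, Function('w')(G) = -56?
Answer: 3778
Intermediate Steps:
Add(r, Mul(-1, Function('w')(Add(-22, Mul(-1, -6))))) = Add(3722, Mul(-1, -56)) = Add(3722, 56) = 3778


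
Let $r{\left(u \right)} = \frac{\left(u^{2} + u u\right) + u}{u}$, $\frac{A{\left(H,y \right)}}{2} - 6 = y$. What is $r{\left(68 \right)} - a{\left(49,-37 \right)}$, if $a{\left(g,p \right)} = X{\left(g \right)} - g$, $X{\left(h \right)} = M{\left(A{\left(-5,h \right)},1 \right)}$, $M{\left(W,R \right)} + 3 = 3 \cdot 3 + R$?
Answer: $179$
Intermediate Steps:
$A{\left(H,y \right)} = 12 + 2 y$
$r{\left(u \right)} = \frac{u + 2 u^{2}}{u}$ ($r{\left(u \right)} = \frac{\left(u^{2} + u^{2}\right) + u}{u} = \frac{2 u^{2} + u}{u} = \frac{u + 2 u^{2}}{u}$)
$M{\left(W,R \right)} = 6 + R$ ($M{\left(W,R \right)} = -3 + \left(3 \cdot 3 + R\right) = -3 + \left(9 + R\right) = 6 + R$)
$X{\left(h \right)} = 7$ ($X{\left(h \right)} = 6 + 1 = 7$)
$a{\left(g,p \right)} = 7 - g$
$r{\left(68 \right)} - a{\left(49,-37 \right)} = \left(1 + 2 \cdot 68\right) - \left(7 - 49\right) = \left(1 + 136\right) - \left(7 - 49\right) = 137 - -42 = 137 + 42 = 179$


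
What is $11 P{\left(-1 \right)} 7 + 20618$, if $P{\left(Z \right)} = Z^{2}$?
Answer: $20695$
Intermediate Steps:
$11 P{\left(-1 \right)} 7 + 20618 = 11 \left(-1\right)^{2} \cdot 7 + 20618 = 11 \cdot 1 \cdot 7 + 20618 = 11 \cdot 7 + 20618 = 77 + 20618 = 20695$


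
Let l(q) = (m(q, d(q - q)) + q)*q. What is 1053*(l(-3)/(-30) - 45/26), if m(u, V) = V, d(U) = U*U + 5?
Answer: -16119/10 ≈ -1611.9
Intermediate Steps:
d(U) = 5 + U**2 (d(U) = U**2 + 5 = 5 + U**2)
l(q) = q*(5 + q) (l(q) = ((5 + (q - q)**2) + q)*q = ((5 + 0**2) + q)*q = ((5 + 0) + q)*q = (5 + q)*q = q*(5 + q))
1053*(l(-3)/(-30) - 45/26) = 1053*(-3*(5 - 3)/(-30) - 45/26) = 1053*(-3*2*(-1/30) - 45*1/26) = 1053*(-6*(-1/30) - 45/26) = 1053*(1/5 - 45/26) = 1053*(-199/130) = -16119/10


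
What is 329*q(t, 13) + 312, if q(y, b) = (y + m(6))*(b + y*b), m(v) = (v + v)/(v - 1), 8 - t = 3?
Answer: 951054/5 ≈ 1.9021e+5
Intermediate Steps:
t = 5 (t = 8 - 1*3 = 8 - 3 = 5)
m(v) = 2*v/(-1 + v) (m(v) = (2*v)/(-1 + v) = 2*v/(-1 + v))
q(y, b) = (12/5 + y)*(b + b*y) (q(y, b) = (y + 2*6/(-1 + 6))*(b + y*b) = (y + 2*6/5)*(b + b*y) = (y + 2*6*(⅕))*(b + b*y) = (y + 12/5)*(b + b*y) = (12/5 + y)*(b + b*y))
329*q(t, 13) + 312 = 329*((⅕)*13*(12 + 5*5² + 17*5)) + 312 = 329*((⅕)*13*(12 + 5*25 + 85)) + 312 = 329*((⅕)*13*(12 + 125 + 85)) + 312 = 329*((⅕)*13*222) + 312 = 329*(2886/5) + 312 = 949494/5 + 312 = 951054/5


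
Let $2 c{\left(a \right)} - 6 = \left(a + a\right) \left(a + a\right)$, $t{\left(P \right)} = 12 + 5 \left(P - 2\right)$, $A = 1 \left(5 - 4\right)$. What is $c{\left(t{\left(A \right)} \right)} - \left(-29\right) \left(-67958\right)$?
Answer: $-1970681$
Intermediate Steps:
$A = 1$ ($A = 1 \cdot 1 = 1$)
$t{\left(P \right)} = 2 + 5 P$ ($t{\left(P \right)} = 12 + 5 \left(-2 + P\right) = 12 + \left(-10 + 5 P\right) = 2 + 5 P$)
$c{\left(a \right)} = 3 + 2 a^{2}$ ($c{\left(a \right)} = 3 + \frac{\left(a + a\right) \left(a + a\right)}{2} = 3 + \frac{2 a 2 a}{2} = 3 + \frac{4 a^{2}}{2} = 3 + 2 a^{2}$)
$c{\left(t{\left(A \right)} \right)} - \left(-29\right) \left(-67958\right) = \left(3 + 2 \left(2 + 5 \cdot 1\right)^{2}\right) - \left(-29\right) \left(-67958\right) = \left(3 + 2 \left(2 + 5\right)^{2}\right) - 1970782 = \left(3 + 2 \cdot 7^{2}\right) - 1970782 = \left(3 + 2 \cdot 49\right) - 1970782 = \left(3 + 98\right) - 1970782 = 101 - 1970782 = -1970681$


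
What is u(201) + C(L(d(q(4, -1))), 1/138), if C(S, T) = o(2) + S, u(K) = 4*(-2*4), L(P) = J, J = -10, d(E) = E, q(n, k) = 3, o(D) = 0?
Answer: -42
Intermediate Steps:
L(P) = -10
u(K) = -32 (u(K) = 4*(-8) = -32)
C(S, T) = S (C(S, T) = 0 + S = S)
u(201) + C(L(d(q(4, -1))), 1/138) = -32 - 10 = -42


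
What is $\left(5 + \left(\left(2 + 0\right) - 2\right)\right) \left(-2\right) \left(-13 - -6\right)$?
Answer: $70$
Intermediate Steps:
$\left(5 + \left(\left(2 + 0\right) - 2\right)\right) \left(-2\right) \left(-13 - -6\right) = \left(5 + \left(2 - 2\right)\right) \left(-2\right) \left(-13 + 6\right) = \left(5 + 0\right) \left(-2\right) \left(-7\right) = 5 \left(-2\right) \left(-7\right) = \left(-10\right) \left(-7\right) = 70$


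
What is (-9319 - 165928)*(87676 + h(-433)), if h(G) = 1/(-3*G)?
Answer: -19959077982875/1299 ≈ -1.5365e+10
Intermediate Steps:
h(G) = -1/(3*G)
(-9319 - 165928)*(87676 + h(-433)) = (-9319 - 165928)*(87676 - 1/3/(-433)) = -175247*(87676 - 1/3*(-1/433)) = -175247*(87676 + 1/1299) = -175247*113891125/1299 = -19959077982875/1299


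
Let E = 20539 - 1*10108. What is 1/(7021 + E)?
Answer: 1/17452 ≈ 5.7300e-5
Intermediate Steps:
E = 10431 (E = 20539 - 10108 = 10431)
1/(7021 + E) = 1/(7021 + 10431) = 1/17452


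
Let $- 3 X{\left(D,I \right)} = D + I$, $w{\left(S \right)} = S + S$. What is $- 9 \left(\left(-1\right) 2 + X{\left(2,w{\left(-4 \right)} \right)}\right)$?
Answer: $0$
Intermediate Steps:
$w{\left(S \right)} = 2 S$
$X{\left(D,I \right)} = - \frac{D}{3} - \frac{I}{3}$ ($X{\left(D,I \right)} = - \frac{D + I}{3} = - \frac{D}{3} - \frac{I}{3}$)
$- 9 \left(\left(-1\right) 2 + X{\left(2,w{\left(-4 \right)} \right)}\right) = - 9 \left(\left(-1\right) 2 - \left(\frac{2}{3} + \frac{2 \left(-4\right)}{3}\right)\right) = - 9 \left(-2 - -2\right) = - 9 \left(-2 + \left(- \frac{2}{3} + \frac{8}{3}\right)\right) = - 9 \left(-2 + 2\right) = \left(-9\right) 0 = 0$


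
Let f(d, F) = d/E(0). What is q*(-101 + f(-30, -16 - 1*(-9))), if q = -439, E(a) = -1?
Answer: 31169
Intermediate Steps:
f(d, F) = -d (f(d, F) = d/(-1) = d*(-1) = -d)
q*(-101 + f(-30, -16 - 1*(-9))) = -439*(-101 - 1*(-30)) = -439*(-101 + 30) = -439*(-71) = 31169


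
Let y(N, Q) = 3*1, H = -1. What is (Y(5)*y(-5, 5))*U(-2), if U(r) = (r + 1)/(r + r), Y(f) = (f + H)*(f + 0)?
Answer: 15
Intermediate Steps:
y(N, Q) = 3
Y(f) = f*(-1 + f) (Y(f) = (f - 1)*(f + 0) = (-1 + f)*f = f*(-1 + f))
U(r) = (1 + r)/(2*r) (U(r) = (1 + r)/((2*r)) = (1 + r)*(1/(2*r)) = (1 + r)/(2*r))
(Y(5)*y(-5, 5))*U(-2) = ((5*(-1 + 5))*3)*((½)*(1 - 2)/(-2)) = ((5*4)*3)*((½)*(-½)*(-1)) = (20*3)*(¼) = 60*(¼) = 15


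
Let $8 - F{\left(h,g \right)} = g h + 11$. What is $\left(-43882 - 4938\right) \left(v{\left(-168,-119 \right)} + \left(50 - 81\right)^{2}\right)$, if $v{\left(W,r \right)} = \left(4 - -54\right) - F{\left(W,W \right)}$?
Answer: $-1427789720$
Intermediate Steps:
$F{\left(h,g \right)} = -3 - g h$ ($F{\left(h,g \right)} = 8 - \left(g h + 11\right) = 8 - \left(11 + g h\right) = -3 - g h$)
$v{\left(W,r \right)} = 61 + W^{2}$ ($v{\left(W,r \right)} = \left(4 - -54\right) - \left(-3 - W W\right) = \left(4 + 54\right) - \left(-3 - W^{2}\right) = 58 + \left(3 + W^{2}\right) = 61 + W^{2}$)
$\left(-43882 - 4938\right) \left(v{\left(-168,-119 \right)} + \left(50 - 81\right)^{2}\right) = \left(-43882 - 4938\right) \left(\left(61 + \left(-168\right)^{2}\right) + \left(50 - 81\right)^{2}\right) = - 48820 \left(\left(61 + 28224\right) + \left(-31\right)^{2}\right) = - 48820 \left(28285 + 961\right) = \left(-48820\right) 29246 = -1427789720$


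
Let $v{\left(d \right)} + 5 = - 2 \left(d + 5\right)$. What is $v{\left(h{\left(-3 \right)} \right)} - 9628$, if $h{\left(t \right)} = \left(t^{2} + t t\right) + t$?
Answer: $-9673$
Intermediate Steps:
$h{\left(t \right)} = t + 2 t^{2}$ ($h{\left(t \right)} = \left(t^{2} + t^{2}\right) + t = 2 t^{2} + t = t + 2 t^{2}$)
$v{\left(d \right)} = -15 - 2 d$ ($v{\left(d \right)} = -5 - 2 \left(d + 5\right) = -5 - 2 \left(5 + d\right) = -5 - \left(10 + 2 d\right) = -15 - 2 d$)
$v{\left(h{\left(-3 \right)} \right)} - 9628 = \left(-15 - 2 \left(- 3 \left(1 + 2 \left(-3\right)\right)\right)\right) - 9628 = \left(-15 - 2 \left(- 3 \left(1 - 6\right)\right)\right) - 9628 = \left(-15 - 2 \left(\left(-3\right) \left(-5\right)\right)\right) - 9628 = \left(-15 - 30\right) - 9628 = -45 - 9628 = -9673$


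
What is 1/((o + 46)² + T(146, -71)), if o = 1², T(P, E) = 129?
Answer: 1/2338 ≈ 0.00042772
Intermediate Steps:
o = 1
1/((o + 46)² + T(146, -71)) = 1/((1 + 46)² + 129) = 1/(47² + 129) = 1/(2209 + 129) = 1/2338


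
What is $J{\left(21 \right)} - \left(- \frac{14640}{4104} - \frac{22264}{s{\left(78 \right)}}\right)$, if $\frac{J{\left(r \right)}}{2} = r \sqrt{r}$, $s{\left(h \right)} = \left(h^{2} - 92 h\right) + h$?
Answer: $- \frac{531434}{28899} + 42 \sqrt{21} \approx 174.08$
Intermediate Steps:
$s{\left(h \right)} = h^{2} - 91 h$
$J{\left(r \right)} = 2 r^{\frac{3}{2}}$ ($J{\left(r \right)} = 2 r \sqrt{r} = 2 r^{\frac{3}{2}}$)
$J{\left(21 \right)} - \left(- \frac{14640}{4104} - \frac{22264}{s{\left(78 \right)}}\right) = 2 \cdot 21^{\frac{3}{2}} - \left(- \frac{14640}{4104} - \frac{22264}{78 \left(-91 + 78\right)}\right) = 2 \cdot 21 \sqrt{21} - \left(\left(-14640\right) \frac{1}{4104} - \frac{22264}{78 \left(-13\right)}\right) = 42 \sqrt{21} - \left(- \frac{610}{171} - \frac{22264}{-1014}\right) = 42 \sqrt{21} - \left(- \frac{610}{171} - - \frac{11132}{507}\right) = 42 \sqrt{21} - \left(- \frac{610}{171} + \frac{11132}{507}\right) = 42 \sqrt{21} - \frac{531434}{28899} = - \frac{531434}{28899} + 42 \sqrt{21}$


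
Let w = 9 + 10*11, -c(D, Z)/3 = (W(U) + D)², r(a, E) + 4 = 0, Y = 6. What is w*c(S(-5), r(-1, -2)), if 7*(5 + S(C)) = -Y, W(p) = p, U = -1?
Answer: -117504/7 ≈ -16786.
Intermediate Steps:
r(a, E) = -4 (r(a, E) = -4 + 0 = -4)
S(C) = -41/7 (S(C) = -5 + (-1*6)/7 = -5 + (⅐)*(-6) = -5 - 6/7 = -41/7)
c(D, Z) = -3*(-1 + D)²
w = 119 (w = 9 + 110 = 119)
w*c(S(-5), r(-1, -2)) = 119*(-3*(-1 - 41/7)²) = 119*(-3*(-48/7)²) = 119*(-3*2304/49) = 119*(-6912/49) = -117504/7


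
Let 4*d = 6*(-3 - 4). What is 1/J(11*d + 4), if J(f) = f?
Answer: -2/223 ≈ -0.0089686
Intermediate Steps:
d = -21/2 (d = (6*(-3 - 4))/4 = (6*(-7))/4 = (1/4)*(-42) = -21/2 ≈ -10.500)
1/J(11*d + 4) = 1/(11*(-21/2) + 4) = 1/(-231/2 + 4) = 1/(-223/2) = -2/223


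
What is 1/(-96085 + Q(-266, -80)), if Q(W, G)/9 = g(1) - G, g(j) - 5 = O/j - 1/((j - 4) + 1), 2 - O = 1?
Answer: -2/190613 ≈ -1.0492e-5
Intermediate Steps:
O = 1 (O = 2 - 1*1 = 2 - 1 = 1)
g(j) = 5 + 1/j - 1/(-3 + j) (g(j) = 5 + (1/j - 1/((j - 4) + 1)) = 5 + (1/j - 1/((-4 + j) + 1)) = 5 + (1/j - 1/(-3 + j)) = 5 + 1/j - 1/(-3 + j))
Q(W, G) = 117/2 - 9*G (Q(W, G) = 9*((-3 - 15*1 + 5*1²)/(1*(-3 + 1)) - G) = 9*(1*(-3 - 15 + 5*1)/(-2) - G) = 9*(1*(-½)*(-3 - 15 + 5) - G) = 9*(1*(-½)*(-13) - G) = 9*(13/2 - G) = 117/2 - 9*G)
1/(-96085 + Q(-266, -80)) = 1/(-96085 + (117/2 - 9*(-80))) = 1/(-96085 + (117/2 + 720)) = 1/(-96085 + 1557/2) = 1/(-190613/2) = -2/190613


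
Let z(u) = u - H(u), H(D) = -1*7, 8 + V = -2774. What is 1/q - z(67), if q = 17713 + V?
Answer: -1104893/14931 ≈ -74.000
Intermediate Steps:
V = -2782 (V = -8 - 2774 = -2782)
q = 14931 (q = 17713 - 2782 = 14931)
H(D) = -7
z(u) = 7 + u (z(u) = u - 1*(-7) = u + 7 = 7 + u)
1/q - z(67) = 1/14931 - (7 + 67) = 1/14931 - 1*74 = 1/14931 - 74 = -1104893/14931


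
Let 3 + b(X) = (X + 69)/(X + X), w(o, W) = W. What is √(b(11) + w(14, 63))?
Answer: 10*√77/11 ≈ 7.9772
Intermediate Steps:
b(X) = -3 + (69 + X)/(2*X) (b(X) = -3 + (X + 69)/(X + X) = -3 + (69 + X)/((2*X)) = -3 + (69 + X)*(1/(2*X)) = -3 + (69 + X)/(2*X))
√(b(11) + w(14, 63)) = √((½)*(69 - 5*11)/11 + 63) = √((½)*(1/11)*(69 - 55) + 63) = √((½)*(1/11)*14 + 63) = √(7/11 + 63) = √(700/11) = 10*√77/11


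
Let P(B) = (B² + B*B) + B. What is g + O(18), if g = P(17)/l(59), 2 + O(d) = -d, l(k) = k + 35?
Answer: -1285/94 ≈ -13.670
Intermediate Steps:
P(B) = B + 2*B² (P(B) = (B² + B²) + B = 2*B² + B = B + 2*B²)
l(k) = 35 + k
O(d) = -2 - d
g = 595/94 (g = (17*(1 + 2*17))/(35 + 59) = (17*(1 + 34))/94 = (17*35)*(1/94) = 595*(1/94) = 595/94 ≈ 6.3298)
g + O(18) = 595/94 + (-2 - 1*18) = 595/94 + (-2 - 18) = 595/94 - 20 = -1285/94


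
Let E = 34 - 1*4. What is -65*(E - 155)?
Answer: 8125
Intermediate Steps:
E = 30 (E = 34 - 4 = 30)
-65*(E - 155) = -65*(30 - 155) = -65*(-125) = 8125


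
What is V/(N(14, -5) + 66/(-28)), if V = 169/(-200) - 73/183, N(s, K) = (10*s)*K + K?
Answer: 318689/181224900 ≈ 0.0017585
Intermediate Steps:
N(s, K) = K + 10*K*s (N(s, K) = 10*K*s + K = K + 10*K*s)
V = -45527/36600 (V = 169*(-1/200) - 73*1/183 = -169/200 - 73/183 = -45527/36600 ≈ -1.2439)
V/(N(14, -5) + 66/(-28)) = -45527/36600/(-5*(1 + 10*14) + 66/(-28)) = -45527/36600/(-5*(1 + 140) + 66*(-1/28)) = -45527/36600/(-5*141 - 33/14) = -45527/36600/(-705 - 33/14) = -45527/36600/(-9903/14) = -14/9903*(-45527/36600) = 318689/181224900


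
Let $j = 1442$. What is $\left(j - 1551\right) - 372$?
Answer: $-481$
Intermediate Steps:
$\left(j - 1551\right) - 372 = \left(1442 - 1551\right) - 372 = -109 - 372 = -481$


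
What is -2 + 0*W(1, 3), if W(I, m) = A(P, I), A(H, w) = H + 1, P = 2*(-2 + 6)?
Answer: -2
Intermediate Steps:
P = 8 (P = 2*4 = 8)
A(H, w) = 1 + H
W(I, m) = 9 (W(I, m) = 1 + 8 = 9)
-2 + 0*W(1, 3) = -2 + 0*9 = -2 + 0 = -2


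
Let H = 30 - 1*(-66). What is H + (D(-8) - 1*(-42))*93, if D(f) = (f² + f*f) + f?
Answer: 15162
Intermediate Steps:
D(f) = f + 2*f² (D(f) = (f² + f²) + f = 2*f² + f = f + 2*f²)
H = 96 (H = 30 + 66 = 96)
H + (D(-8) - 1*(-42))*93 = 96 + (-8*(1 + 2*(-8)) - 1*(-42))*93 = 96 + (-8*(1 - 16) + 42)*93 = 96 + (-8*(-15) + 42)*93 = 96 + (120 + 42)*93 = 96 + 162*93 = 96 + 15066 = 15162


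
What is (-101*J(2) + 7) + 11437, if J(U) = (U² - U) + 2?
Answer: 11040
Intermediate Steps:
J(U) = 2 + U² - U
(-101*J(2) + 7) + 11437 = (-101*(2 + 2² - 1*2) + 7) + 11437 = (-101*(2 + 4 - 2) + 7) + 11437 = (-101*4 + 7) + 11437 = (-404 + 7) + 11437 = -397 + 11437 = 11040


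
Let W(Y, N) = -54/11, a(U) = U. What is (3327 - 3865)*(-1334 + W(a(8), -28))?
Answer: 7923664/11 ≈ 7.2033e+5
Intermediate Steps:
W(Y, N) = -54/11 (W(Y, N) = -54*1/11 = -54/11)
(3327 - 3865)*(-1334 + W(a(8), -28)) = (3327 - 3865)*(-1334 - 54/11) = -538*(-14728/11) = 7923664/11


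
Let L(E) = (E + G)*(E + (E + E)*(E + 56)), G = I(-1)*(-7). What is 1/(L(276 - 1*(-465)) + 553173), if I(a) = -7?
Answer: 1/934250223 ≈ 1.0704e-9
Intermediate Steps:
G = 49 (G = -7*(-7) = 49)
L(E) = (49 + E)*(E + 2*E*(56 + E)) (L(E) = (E + 49)*(E + (E + E)*(E + 56)) = (49 + E)*(E + (2*E)*(56 + E)) = (49 + E)*(E + 2*E*(56 + E)))
1/(L(276 - 1*(-465)) + 553173) = 1/((276 - 1*(-465))*(5537 + 2*(276 - 1*(-465))² + 211*(276 - 1*(-465))) + 553173) = 1/((276 + 465)*(5537 + 2*(276 + 465)² + 211*(276 + 465)) + 553173) = 1/(741*(5537 + 2*741² + 211*741) + 553173) = 1/(741*(5537 + 2*549081 + 156351) + 553173) = 1/(741*(5537 + 1098162 + 156351) + 553173) = 1/(741*1260050 + 553173) = 1/(933697050 + 553173) = 1/934250223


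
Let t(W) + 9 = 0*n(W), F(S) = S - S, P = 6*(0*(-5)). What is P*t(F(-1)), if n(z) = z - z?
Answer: 0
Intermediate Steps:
n(z) = 0
P = 0 (P = 6*0 = 0)
F(S) = 0
t(W) = -9 (t(W) = -9 + 0*0 = -9 + 0 = -9)
P*t(F(-1)) = 0*(-9) = 0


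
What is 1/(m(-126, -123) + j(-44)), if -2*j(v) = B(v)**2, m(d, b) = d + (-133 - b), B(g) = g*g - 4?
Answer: -1/1866448 ≈ -5.3578e-7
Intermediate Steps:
B(g) = -4 + g**2 (B(g) = g**2 - 4 = -4 + g**2)
m(d, b) = -133 + d - b
j(v) = -(-4 + v**2)**2/2
1/(m(-126, -123) + j(-44)) = 1/((-133 - 126 - 1*(-123)) - (-4 + (-44)**2)**2/2) = 1/((-133 - 126 + 123) - (-4 + 1936)**2/2) = 1/(-136 - 1/2*1932**2) = 1/(-136 - 1/2*3732624) = 1/(-136 - 1866312) = 1/(-1866448) = -1/1866448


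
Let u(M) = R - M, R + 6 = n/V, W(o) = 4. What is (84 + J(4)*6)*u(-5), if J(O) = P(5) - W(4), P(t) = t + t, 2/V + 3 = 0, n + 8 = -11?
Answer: 3300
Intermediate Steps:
n = -19 (n = -8 - 11 = -19)
V = -2/3 (V = 2/(-3 + 0) = 2/(-3) = 2*(-1/3) = -2/3 ≈ -0.66667)
P(t) = 2*t
R = 45/2 (R = -6 - 19/(-2/3) = -6 - 19*(-3/2) = -6 + 57/2 = 45/2 ≈ 22.500)
J(O) = 6 (J(O) = 2*5 - 1*4 = 10 - 4 = 6)
u(M) = 45/2 - M
(84 + J(4)*6)*u(-5) = (84 + 6*6)*(45/2 - 1*(-5)) = (84 + 36)*(45/2 + 5) = 120*(55/2) = 3300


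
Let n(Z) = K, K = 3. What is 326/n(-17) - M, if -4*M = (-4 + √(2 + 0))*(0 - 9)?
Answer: 353/3 - 9*√2/4 ≈ 114.48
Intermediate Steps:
n(Z) = 3
M = -9 + 9*√2/4 (M = -(-4 + √(2 + 0))*(0 - 9)/4 = -(-4 + √2)*(-9)/4 = -(36 - 9*√2)/4 = -9 + 9*√2/4 ≈ -5.8180)
326/n(-17) - M = 326/3 - (-9 + 9*√2/4) = 326*(⅓) + (9 - 9*√2/4) = 326/3 + (9 - 9*√2/4) = 353/3 - 9*√2/4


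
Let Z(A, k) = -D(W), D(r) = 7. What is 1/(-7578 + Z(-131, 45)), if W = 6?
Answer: -1/7585 ≈ -0.00013184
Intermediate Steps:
Z(A, k) = -7 (Z(A, k) = -1*7 = -7)
1/(-7578 + Z(-131, 45)) = 1/(-7578 - 7) = 1/(-7585) = -1/7585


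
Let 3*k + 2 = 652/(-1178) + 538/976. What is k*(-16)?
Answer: 383674/35929 ≈ 10.679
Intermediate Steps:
k = -191837/287432 (k = -⅔ + (652/(-1178) + 538/976)/3 = -⅔ + (652*(-1/1178) + 538*(1/976))/3 = -⅔ + (-326/589 + 269/488)/3 = -⅔ + (⅓)*(-647/287432) = -⅔ - 647/862296 = -191837/287432 ≈ -0.66742)
k*(-16) = -191837/287432*(-16) = 383674/35929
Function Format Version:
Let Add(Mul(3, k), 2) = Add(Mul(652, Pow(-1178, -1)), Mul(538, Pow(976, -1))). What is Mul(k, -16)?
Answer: Rational(383674, 35929) ≈ 10.679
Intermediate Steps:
k = Rational(-191837, 287432) (k = Add(Rational(-2, 3), Mul(Rational(1, 3), Add(Mul(652, Pow(-1178, -1)), Mul(538, Pow(976, -1))))) = Add(Rational(-2, 3), Mul(Rational(1, 3), Add(Mul(652, Rational(-1, 1178)), Mul(538, Rational(1, 976))))) = Add(Rational(-2, 3), Mul(Rational(1, 3), Add(Rational(-326, 589), Rational(269, 488)))) = Add(Rational(-2, 3), Mul(Rational(1, 3), Rational(-647, 287432))) = Add(Rational(-2, 3), Rational(-647, 862296)) = Rational(-191837, 287432) ≈ -0.66742)
Mul(k, -16) = Mul(Rational(-191837, 287432), -16) = Rational(383674, 35929)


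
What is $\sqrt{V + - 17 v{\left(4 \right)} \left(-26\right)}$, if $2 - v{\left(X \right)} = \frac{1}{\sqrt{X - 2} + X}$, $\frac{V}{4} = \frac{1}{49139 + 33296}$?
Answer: $\frac{\sqrt{21025368741110 + 6007248164640 \sqrt{2}}}{82435 \sqrt{4 + \sqrt{2}}} \approx 28.326$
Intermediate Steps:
$V = \frac{4}{82435}$ ($V = \frac{4}{49139 + 33296} = \frac{4}{82435} \approx 4.8523 \cdot 10^{-5}$)
$v{\left(X \right)} = 2 - \frac{1}{X + \sqrt{-2 + X}}$ ($v{\left(X \right)} = 2 - \frac{1}{\sqrt{X - 2} + X} = 2 - \frac{1}{\sqrt{-2 + X} + X} = 2 - \frac{1}{X + \sqrt{-2 + X}}$)
$\sqrt{V + - 17 v{\left(4 \right)} \left(-26\right)} = \sqrt{\frac{4}{82435} + - 17 \frac{-1 + 2 \cdot 4 + 2 \sqrt{-2 + 4}}{4 + \sqrt{-2 + 4}} \left(-26\right)} = \sqrt{\frac{4}{82435} + - 17 \frac{-1 + 8 + 2 \sqrt{2}}{4 + \sqrt{2}} \left(-26\right)} = \sqrt{\frac{4}{82435} + - 17 \frac{7 + 2 \sqrt{2}}{4 + \sqrt{2}} \left(-26\right)} = \sqrt{\frac{4}{82435} + - \frac{17 \left(7 + 2 \sqrt{2}\right)}{4 + \sqrt{2}} \left(-26\right)} = \sqrt{\frac{4}{82435} + \frac{442 \left(7 + 2 \sqrt{2}\right)}{4 + \sqrt{2}}}$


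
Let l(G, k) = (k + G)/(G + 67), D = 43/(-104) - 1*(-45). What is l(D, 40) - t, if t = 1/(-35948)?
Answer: 28749651/37925140 ≈ 0.75806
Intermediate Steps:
D = 4637/104 (D = 43*(-1/104) + 45 = -43/104 + 45 = 4637/104 ≈ 44.587)
l(G, k) = (G + k)/(67 + G)
t = -1/35948 ≈ -2.7818e-5
l(D, 40) - t = (4637/104 + 40)/(67 + 4637/104) - 1*(-1/35948) = (8797/104)/(11605/104) + 1/35948 = (104/11605)*(8797/104) + 1/35948 = 8797/11605 + 1/35948 = 28749651/37925140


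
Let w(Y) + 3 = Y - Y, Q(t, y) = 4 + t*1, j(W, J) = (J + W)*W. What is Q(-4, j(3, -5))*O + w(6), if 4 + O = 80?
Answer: -3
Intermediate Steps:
O = 76 (O = -4 + 80 = 76)
j(W, J) = W*(J + W)
Q(t, y) = 4 + t
w(Y) = -3 (w(Y) = -3 + (Y - Y) = -3 + 0 = -3)
Q(-4, j(3, -5))*O + w(6) = (4 - 4)*76 - 3 = 0*76 - 3 = 0 - 3 = -3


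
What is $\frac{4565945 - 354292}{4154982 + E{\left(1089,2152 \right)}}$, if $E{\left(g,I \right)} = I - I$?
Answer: $\frac{4211653}{4154982} \approx 1.0136$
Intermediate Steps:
$E{\left(g,I \right)} = 0$
$\frac{4565945 - 354292}{4154982 + E{\left(1089,2152 \right)}} = \frac{4565945 - 354292}{4154982 + 0} = \frac{4211653}{4154982}$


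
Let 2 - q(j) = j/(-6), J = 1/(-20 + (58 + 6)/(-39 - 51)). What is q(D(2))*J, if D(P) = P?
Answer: -105/932 ≈ -0.11266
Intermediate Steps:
J = -45/932 (J = 1/(-20 + 64/(-90)) = 1/(-20 + 64*(-1/90)) = 1/(-20 - 32/45) = 1/(-932/45) = -45/932 ≈ -0.048283)
q(j) = 2 + j/6 (q(j) = 2 - j/(-6) = 2 - j*(-1)/6 = 2 - (-1)*j/6 = 2 + j/6)
q(D(2))*J = (2 + (⅙)*2)*(-45/932) = (2 + ⅓)*(-45/932) = (7/3)*(-45/932) = -105/932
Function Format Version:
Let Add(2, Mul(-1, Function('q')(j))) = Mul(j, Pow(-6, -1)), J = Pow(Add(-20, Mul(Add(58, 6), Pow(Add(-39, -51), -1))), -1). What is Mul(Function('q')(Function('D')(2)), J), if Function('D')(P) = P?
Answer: Rational(-105, 932) ≈ -0.11266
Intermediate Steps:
J = Rational(-45, 932) (J = Pow(Add(-20, Mul(64, Pow(-90, -1))), -1) = Pow(Add(-20, Mul(64, Rational(-1, 90))), -1) = Pow(Add(-20, Rational(-32, 45)), -1) = Pow(Rational(-932, 45), -1) = Rational(-45, 932) ≈ -0.048283)
Function('q')(j) = Add(2, Mul(Rational(1, 6), j)) (Function('q')(j) = Add(2, Mul(-1, Mul(j, Pow(-6, -1)))) = Add(2, Mul(-1, Mul(j, Rational(-1, 6)))) = Add(2, Mul(-1, Mul(Rational(-1, 6), j))) = Add(2, Mul(Rational(1, 6), j)))
Mul(Function('q')(Function('D')(2)), J) = Mul(Add(2, Mul(Rational(1, 6), 2)), Rational(-45, 932)) = Mul(Add(2, Rational(1, 3)), Rational(-45, 932)) = Mul(Rational(7, 3), Rational(-45, 932)) = Rational(-105, 932)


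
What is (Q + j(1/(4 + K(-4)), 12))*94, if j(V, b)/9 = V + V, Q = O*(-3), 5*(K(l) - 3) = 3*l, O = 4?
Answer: -17484/23 ≈ -760.17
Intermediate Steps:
K(l) = 3 + 3*l/5 (K(l) = 3 + (3*l)/5 = 3 + 3*l/5)
Q = -12 (Q = 4*(-3) = -12)
j(V, b) = 18*V (j(V, b) = 9*(V + V) = 9*(2*V) = 18*V)
(Q + j(1/(4 + K(-4)), 12))*94 = (-12 + 18/(4 + (3 + (⅗)*(-4))))*94 = (-12 + 18/(4 + (3 - 12/5)))*94 = (-12 + 18/(4 + ⅗))*94 = (-12 + 18/(23/5))*94 = (-12 + 18*(5/23))*94 = (-12 + 90/23)*94 = -186/23*94 = -17484/23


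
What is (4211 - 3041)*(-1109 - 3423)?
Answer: -5302440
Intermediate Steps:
(4211 - 3041)*(-1109 - 3423) = 1170*(-4532) = -5302440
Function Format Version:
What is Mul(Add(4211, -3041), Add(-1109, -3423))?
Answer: -5302440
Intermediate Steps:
Mul(Add(4211, -3041), Add(-1109, -3423)) = Mul(1170, -4532) = -5302440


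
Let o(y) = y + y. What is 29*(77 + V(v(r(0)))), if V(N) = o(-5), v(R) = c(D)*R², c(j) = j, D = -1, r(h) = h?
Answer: 1943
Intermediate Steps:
o(y) = 2*y
v(R) = -R²
V(N) = -10 (V(N) = 2*(-5) = -10)
29*(77 + V(v(r(0)))) = 29*(77 - 10) = 29*67 = 1943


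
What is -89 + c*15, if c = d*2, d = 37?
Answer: 1021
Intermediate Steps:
c = 74 (c = 37*2 = 74)
-89 + c*15 = -89 + 74*15 = -89 + 1110 = 1021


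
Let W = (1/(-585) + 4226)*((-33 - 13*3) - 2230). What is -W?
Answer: 5691025118/585 ≈ 9.7283e+6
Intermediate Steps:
W = -5691025118/585 (W = (-1/585 + 4226)*((-33 - 39) - 2230) = 2472209*(-72 - 2230)/585 = (2472209/585)*(-2302) = -5691025118/585 ≈ -9.7283e+6)
-W = -1*(-5691025118/585) = 5691025118/585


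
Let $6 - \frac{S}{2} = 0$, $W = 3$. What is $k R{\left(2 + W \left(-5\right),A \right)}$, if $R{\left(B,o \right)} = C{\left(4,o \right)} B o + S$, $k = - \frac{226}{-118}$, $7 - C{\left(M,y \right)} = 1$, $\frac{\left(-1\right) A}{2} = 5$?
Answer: $\frac{89496}{59} \approx 1516.9$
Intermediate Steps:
$A = -10$ ($A = \left(-2\right) 5 = -10$)
$C{\left(M,y \right)} = 6$ ($C{\left(M,y \right)} = 7 - 1 = 6$)
$k = \frac{113}{59}$ ($k = \left(-226\right) \left(- \frac{1}{118}\right) = \frac{113}{59} \approx 1.9153$)
$S = 12$ ($S = 12 - 0 = 12 + 0 = 12$)
$R{\left(B,o \right)} = 12 + 6 B o$ ($R{\left(B,o \right)} = 6 B o + 12 = 12 + 6 B o$)
$k R{\left(2 + W \left(-5\right),A \right)} = \frac{113 \left(12 + 6 \left(2 + 3 \left(-5\right)\right) \left(-10\right)\right)}{59} = \frac{113 \left(12 + 6 \left(2 - 15\right) \left(-10\right)\right)}{59} = \frac{113 \left(12 + 6 \left(-13\right) \left(-10\right)\right)}{59} = \frac{113 \left(12 + 780\right)}{59} = \frac{113}{59} \cdot 792 = \frac{89496}{59}$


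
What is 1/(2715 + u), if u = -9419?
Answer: -1/6704 ≈ -0.00014916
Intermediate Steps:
1/(2715 + u) = 1/(2715 - 9419) = 1/(-6704) = -1/6704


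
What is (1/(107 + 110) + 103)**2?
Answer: 499611904/47089 ≈ 10610.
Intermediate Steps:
(1/(107 + 110) + 103)**2 = (1/217 + 103)**2 = (22352/217)**2 = 499611904/47089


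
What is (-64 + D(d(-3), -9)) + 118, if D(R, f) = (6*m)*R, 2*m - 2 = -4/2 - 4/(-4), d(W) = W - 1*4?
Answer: 33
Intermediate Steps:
d(W) = -4 + W (d(W) = W - 4 = -4 + W)
m = ½ (m = 1 + (-4/2 - 4/(-4))/2 = 1 + (-4*½ - 4*(-¼))/2 = 1 + (-2 + 1)/2 = 1 + (½)*(-1) = 1 - ½ = ½ ≈ 0.50000)
D(R, f) = 3*R (D(R, f) = (6*(½))*R = 3*R)
(-64 + D(d(-3), -9)) + 118 = (-64 + 3*(-4 - 3)) + 118 = (-64 + 3*(-7)) + 118 = (-64 - 21) + 118 = -85 + 118 = 33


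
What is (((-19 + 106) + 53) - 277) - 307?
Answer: -444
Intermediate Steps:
(((-19 + 106) + 53) - 277) - 307 = ((87 + 53) - 277) - 307 = (140 - 277) - 307 = -137 - 307 = -444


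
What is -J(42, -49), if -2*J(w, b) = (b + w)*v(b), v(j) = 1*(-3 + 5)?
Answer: -7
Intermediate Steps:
v(j) = 2 (v(j) = 1*2 = 2)
J(w, b) = -b - w (J(w, b) = -(b + w)*2/2 = -(2*b + 2*w)/2 = -b - w)
-J(42, -49) = -(-1*(-49) - 1*42) = -(49 - 42) = -1*7 = -7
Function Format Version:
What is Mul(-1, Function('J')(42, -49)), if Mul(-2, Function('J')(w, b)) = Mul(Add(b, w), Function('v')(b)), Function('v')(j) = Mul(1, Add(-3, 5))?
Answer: -7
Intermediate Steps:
Function('v')(j) = 2 (Function('v')(j) = Mul(1, 2) = 2)
Function('J')(w, b) = Add(Mul(-1, b), Mul(-1, w)) (Function('J')(w, b) = Mul(Rational(-1, 2), Mul(Add(b, w), 2)) = Mul(Rational(-1, 2), Add(Mul(2, b), Mul(2, w))) = Add(Mul(-1, b), Mul(-1, w)))
Mul(-1, Function('J')(42, -49)) = Mul(-1, Add(Mul(-1, -49), Mul(-1, 42))) = Mul(-1, Add(49, -42)) = Mul(-1, 7) = -7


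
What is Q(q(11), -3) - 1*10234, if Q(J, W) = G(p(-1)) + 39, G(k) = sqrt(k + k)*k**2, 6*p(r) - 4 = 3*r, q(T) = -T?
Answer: -10195 + sqrt(3)/108 ≈ -10195.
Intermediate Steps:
p(r) = 2/3 + r/2 (p(r) = 2/3 + (3*r)/6 = 2/3 + r/2)
G(k) = sqrt(2)*k**(5/2) (G(k) = sqrt(2*k)*k**2 = (sqrt(2)*sqrt(k))*k**2 = sqrt(2)*k**(5/2))
Q(J, W) = 39 + sqrt(3)/108 (Q(J, W) = sqrt(2)*(2/3 + (1/2)*(-1))**(5/2) + 39 = sqrt(2)*(2/3 - 1/2)**(5/2) + 39 = sqrt(2)*(1/6)**(5/2) + 39 = sqrt(2)*(sqrt(6)/216) + 39 = sqrt(3)/108 + 39 = 39 + sqrt(3)/108)
Q(q(11), -3) - 1*10234 = (39 + sqrt(3)/108) - 1*10234 = (39 + sqrt(3)/108) - 10234 = -10195 + sqrt(3)/108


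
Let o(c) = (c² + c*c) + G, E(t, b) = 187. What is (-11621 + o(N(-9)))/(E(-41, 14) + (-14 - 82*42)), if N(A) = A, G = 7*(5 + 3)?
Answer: 11403/3271 ≈ 3.4861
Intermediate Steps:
G = 56 (G = 7*8 = 56)
o(c) = 56 + 2*c² (o(c) = (c² + c*c) + 56 = (c² + c²) + 56 = 2*c² + 56 = 56 + 2*c²)
(-11621 + o(N(-9)))/(E(-41, 14) + (-14 - 82*42)) = (-11621 + (56 + 2*(-9)²))/(187 + (-14 - 82*42)) = (-11621 + (56 + 2*81))/(187 + (-14 - 3444)) = (-11621 + (56 + 162))/(187 - 3458) = (-11621 + 218)/(-3271) = -11403*(-1/3271) = 11403/3271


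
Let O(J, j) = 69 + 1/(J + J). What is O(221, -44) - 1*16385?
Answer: -7211671/442 ≈ -16316.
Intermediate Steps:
O(J, j) = 69 + 1/(2*J)
O(221, -44) - 1*16385 = (69 + (1/2)/221) - 1*16385 = (69 + (1/2)*(1/221)) - 16385 = (69 + 1/442) - 16385 = 30499/442 - 16385 = -7211671/442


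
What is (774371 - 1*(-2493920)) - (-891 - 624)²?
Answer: 973066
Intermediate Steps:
(774371 - 1*(-2493920)) - (-891 - 624)² = (774371 + 2493920) - 1*(-1515)² = 3268291 - 1*2295225 = 3268291 - 2295225 = 973066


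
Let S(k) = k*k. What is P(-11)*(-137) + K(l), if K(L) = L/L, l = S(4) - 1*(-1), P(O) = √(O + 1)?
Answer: 1 - 137*I*√10 ≈ 1.0 - 433.23*I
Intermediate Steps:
S(k) = k²
P(O) = √(1 + O)
l = 17 (l = 4² - 1*(-1) = 16 + 1 = 17)
K(L) = 1
P(-11)*(-137) + K(l) = √(1 - 11)*(-137) + 1 = √(-10)*(-137) + 1 = (I*√10)*(-137) + 1 = -137*I*√10 + 1 = 1 - 137*I*√10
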